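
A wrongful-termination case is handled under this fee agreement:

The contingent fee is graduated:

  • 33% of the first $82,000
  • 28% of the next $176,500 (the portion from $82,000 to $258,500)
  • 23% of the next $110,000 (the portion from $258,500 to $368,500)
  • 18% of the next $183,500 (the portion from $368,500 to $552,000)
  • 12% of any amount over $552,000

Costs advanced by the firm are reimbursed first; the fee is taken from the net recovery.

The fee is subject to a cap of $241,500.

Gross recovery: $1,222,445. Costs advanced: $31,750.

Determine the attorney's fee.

Fee base (net of costs): $1,222,445 − $31,750 = $1,190,695
First $82,000 at 33% = $27,060.00
Next $176,500 at 28% = $49,420.00
Next $110,000 at 23% = $25,300.00
Next $183,500 at 18% = $33,030.00
Remaining $638,695 at 12% = $76,643.40
Fee: $27,060.00 + $49,420.00 + $25,300.00 + $33,030.00 + $76,643.40 = $211,453.40
$211,453.40 is under the $241,500 cap.

$211,453.40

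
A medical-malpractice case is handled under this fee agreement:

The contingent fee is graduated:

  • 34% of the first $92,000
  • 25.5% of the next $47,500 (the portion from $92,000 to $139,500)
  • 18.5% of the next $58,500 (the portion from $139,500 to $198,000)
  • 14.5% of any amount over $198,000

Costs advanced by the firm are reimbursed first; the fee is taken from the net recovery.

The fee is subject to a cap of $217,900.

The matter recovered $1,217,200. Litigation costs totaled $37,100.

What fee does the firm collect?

$196,619.50

Fee base (net of costs): $1,217,200 − $37,100 = $1,180,100
First $92,000 at 34% = $31,280.00
Next $47,500 at 25.5% = $12,112.50
Next $58,500 at 18.5% = $10,822.50
Remaining $982,100 at 14.5% = $142,404.50
Fee: $31,280.00 + $12,112.50 + $10,822.50 + $142,404.50 = $196,619.50
$196,619.50 is under the $217,900 cap.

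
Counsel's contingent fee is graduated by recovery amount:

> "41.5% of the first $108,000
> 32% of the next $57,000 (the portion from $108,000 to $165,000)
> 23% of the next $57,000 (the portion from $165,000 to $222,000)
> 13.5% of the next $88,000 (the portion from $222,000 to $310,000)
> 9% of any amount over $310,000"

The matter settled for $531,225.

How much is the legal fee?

$107,960.25

First $108,000 at 41.5% = $44,820.00
Next $57,000 at 32% = $18,240.00
Next $57,000 at 23% = $13,110.00
Next $88,000 at 13.5% = $11,880.00
Remaining $221,225 at 9% = $19,910.25
Fee: $44,820.00 + $18,240.00 + $13,110.00 + $11,880.00 + $19,910.25 = $107,960.25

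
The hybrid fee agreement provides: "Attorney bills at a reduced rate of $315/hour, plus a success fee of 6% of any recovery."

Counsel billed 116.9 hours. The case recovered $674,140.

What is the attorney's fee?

Hourly: 116.9 × $315 = $36,823.50
Success fee: 6% of $674,140 = $40,448.40
Total: $36,823.50 + $40,448.40 = $77,271.90

$77,271.90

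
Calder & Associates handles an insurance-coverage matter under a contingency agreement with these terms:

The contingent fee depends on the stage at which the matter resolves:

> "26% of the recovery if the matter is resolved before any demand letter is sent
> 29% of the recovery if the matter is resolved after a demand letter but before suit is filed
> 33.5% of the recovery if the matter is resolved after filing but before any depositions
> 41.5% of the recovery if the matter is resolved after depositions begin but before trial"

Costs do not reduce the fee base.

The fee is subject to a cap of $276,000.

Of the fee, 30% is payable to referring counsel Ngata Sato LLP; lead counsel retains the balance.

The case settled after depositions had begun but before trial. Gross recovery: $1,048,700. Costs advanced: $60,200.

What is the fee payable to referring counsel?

$82,800.00

Fee base is the gross recovery, $1,048,700; costs are reimbursed separately.
The matter settled after depositions had begun but before trial, so the 41.5% rate applies.
$1,048,700 × 41.5% = $435,210.50
$435,210.50 exceeds the $276,000 cap, so the fee is capped at $276,000.00.
Referral share: 30% of $276,000.00 = $82,800.00; lead counsel retains $276,000.00 − $82,800.00 = $193,200.00.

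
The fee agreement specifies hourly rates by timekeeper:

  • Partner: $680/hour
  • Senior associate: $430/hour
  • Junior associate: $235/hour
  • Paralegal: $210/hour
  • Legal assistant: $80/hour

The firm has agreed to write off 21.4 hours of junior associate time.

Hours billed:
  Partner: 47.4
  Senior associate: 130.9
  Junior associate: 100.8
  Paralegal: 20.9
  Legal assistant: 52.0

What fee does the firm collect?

$115,727.00

Partner: 47.4 × $680 = $32,232.00
Senior associate: 130.9 × $430 = $56,287.00
Junior associate: 100.8 × $235 = $23,688.00
Paralegal: 20.9 × $210 = $4,389.00
Legal assistant: 52.0 × $80 = $4,160.00
Subtotal: $120,756.00
Write-off: 21.4 × $235 = $5,029.00
Total: $120,756.00 − $5,029.00 = $115,727.00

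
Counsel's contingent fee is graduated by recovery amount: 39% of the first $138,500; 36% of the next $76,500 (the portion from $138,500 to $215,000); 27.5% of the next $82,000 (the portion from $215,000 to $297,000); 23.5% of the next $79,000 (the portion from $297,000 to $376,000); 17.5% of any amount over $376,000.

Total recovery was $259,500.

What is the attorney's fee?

First $138,500 at 39% = $54,015.00
Next $76,500 at 36% = $27,540.00
Remaining $44,500 at 27.5% = $12,237.50
Fee: $54,015.00 + $27,540.00 + $12,237.50 = $93,792.50

$93,792.50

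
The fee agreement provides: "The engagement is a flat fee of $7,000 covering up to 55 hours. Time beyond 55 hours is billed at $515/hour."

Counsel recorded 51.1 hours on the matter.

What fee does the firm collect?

$7,000.00

51.1 hours is within the 55-hour scope; only the flat fee applies.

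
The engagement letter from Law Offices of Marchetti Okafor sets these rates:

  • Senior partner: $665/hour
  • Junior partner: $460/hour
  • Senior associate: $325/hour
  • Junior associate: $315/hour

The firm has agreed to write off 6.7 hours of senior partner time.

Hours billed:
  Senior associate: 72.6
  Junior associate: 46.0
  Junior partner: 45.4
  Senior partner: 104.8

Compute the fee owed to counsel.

Senior partner: 104.8 × $665 = $69,692.00
Junior partner: 45.4 × $460 = $20,884.00
Senior associate: 72.6 × $325 = $23,595.00
Junior associate: 46.0 × $315 = $14,490.00
Subtotal: $128,661.00
Write-off: 6.7 × $665 = $4,455.50
Total: $128,661.00 − $4,455.50 = $124,205.50

$124,205.50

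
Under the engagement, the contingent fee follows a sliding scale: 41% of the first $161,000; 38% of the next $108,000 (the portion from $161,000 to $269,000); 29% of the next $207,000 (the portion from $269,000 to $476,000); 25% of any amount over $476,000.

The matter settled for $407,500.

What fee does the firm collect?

First $161,000 at 41% = $66,010.00
Next $108,000 at 38% = $41,040.00
Remaining $138,500 at 29% = $40,165.00
Fee: $66,010.00 + $41,040.00 + $40,165.00 = $147,215.00

$147,215.00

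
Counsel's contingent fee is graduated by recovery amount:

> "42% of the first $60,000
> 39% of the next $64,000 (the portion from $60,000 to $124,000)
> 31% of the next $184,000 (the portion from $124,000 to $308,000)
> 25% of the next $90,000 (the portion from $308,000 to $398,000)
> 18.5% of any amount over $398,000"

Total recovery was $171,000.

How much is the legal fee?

First $60,000 at 42% = $25,200.00
Next $64,000 at 39% = $24,960.00
Remaining $47,000 at 31% = $14,570.00
Fee: $25,200.00 + $24,960.00 + $14,570.00 = $64,730.00

$64,730.00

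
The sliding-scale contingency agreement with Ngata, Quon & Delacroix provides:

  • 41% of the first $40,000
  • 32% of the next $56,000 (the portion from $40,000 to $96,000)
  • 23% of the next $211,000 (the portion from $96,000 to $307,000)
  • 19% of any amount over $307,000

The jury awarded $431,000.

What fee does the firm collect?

First $40,000 at 41% = $16,400.00
Next $56,000 at 32% = $17,920.00
Next $211,000 at 23% = $48,530.00
Remaining $124,000 at 19% = $23,560.00
Fee: $16,400.00 + $17,920.00 + $48,530.00 + $23,560.00 = $106,410.00

$106,410.00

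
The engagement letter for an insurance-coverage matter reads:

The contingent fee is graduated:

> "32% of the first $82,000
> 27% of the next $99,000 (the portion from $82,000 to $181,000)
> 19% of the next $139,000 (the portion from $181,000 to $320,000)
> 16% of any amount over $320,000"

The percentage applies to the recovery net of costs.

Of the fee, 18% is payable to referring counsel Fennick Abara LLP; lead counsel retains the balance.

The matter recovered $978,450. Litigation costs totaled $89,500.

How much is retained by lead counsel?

Fee base (net of costs): $978,450 − $89,500 = $888,950
First $82,000 at 32% = $26,240.00
Next $99,000 at 27% = $26,730.00
Next $139,000 at 19% = $26,410.00
Remaining $568,950 at 16% = $91,032.00
Fee: $26,240.00 + $26,730.00 + $26,410.00 + $91,032.00 = $170,412.00
Referral share: 18% of $170,412.00 = $30,674.16; lead counsel retains $170,412.00 − $30,674.16 = $139,737.84.

$139,737.84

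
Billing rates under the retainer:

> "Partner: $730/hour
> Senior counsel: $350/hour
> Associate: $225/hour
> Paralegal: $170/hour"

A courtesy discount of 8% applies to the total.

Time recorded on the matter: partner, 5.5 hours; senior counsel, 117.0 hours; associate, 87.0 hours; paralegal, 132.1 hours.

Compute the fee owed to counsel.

Partner: 5.5 × $730 = $4,015.00
Senior counsel: 117.0 × $350 = $40,950.00
Associate: 87.0 × $225 = $19,575.00
Paralegal: 132.1 × $170 = $22,457.00
Subtotal: $86,997.00
Less 8% discount: −$6,959.76
Total: $86,997.00 − $6,959.76 = $80,037.24

$80,037.24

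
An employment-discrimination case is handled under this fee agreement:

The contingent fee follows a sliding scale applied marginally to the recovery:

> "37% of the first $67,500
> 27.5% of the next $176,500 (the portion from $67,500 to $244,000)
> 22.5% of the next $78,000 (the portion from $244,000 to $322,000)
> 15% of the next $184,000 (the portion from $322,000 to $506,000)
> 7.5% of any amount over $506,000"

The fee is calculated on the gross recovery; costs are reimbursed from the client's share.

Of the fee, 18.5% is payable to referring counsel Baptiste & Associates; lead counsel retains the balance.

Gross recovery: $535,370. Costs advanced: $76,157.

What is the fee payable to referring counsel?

Fee base is the gross recovery, $535,370; costs are reimbursed separately.
First $67,500 at 37% = $24,975.00
Next $176,500 at 27.5% = $48,537.50
Next $78,000 at 22.5% = $17,550.00
Next $184,000 at 15% = $27,600.00
Remaining $29,370 at 7.5% = $2,202.75
Fee: $24,975.00 + $48,537.50 + $17,550.00 + $27,600.00 + $2,202.75 = $120,865.25
Referral share: 18.5% of $120,865.25 = $22,360.07; lead counsel retains $120,865.25 − $22,360.07 = $98,505.18.

$22,360.07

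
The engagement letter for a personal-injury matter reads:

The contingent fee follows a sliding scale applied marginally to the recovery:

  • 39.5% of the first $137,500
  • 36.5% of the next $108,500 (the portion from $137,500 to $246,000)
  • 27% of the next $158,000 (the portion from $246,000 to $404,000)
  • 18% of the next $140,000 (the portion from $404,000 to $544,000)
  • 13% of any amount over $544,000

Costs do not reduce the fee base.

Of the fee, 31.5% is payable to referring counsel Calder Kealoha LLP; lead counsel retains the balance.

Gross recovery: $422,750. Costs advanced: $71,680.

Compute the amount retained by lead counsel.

$95,865.75

Fee base is the gross recovery, $422,750; costs are reimbursed separately.
First $137,500 at 39.5% = $54,312.50
Next $108,500 at 36.5% = $39,602.50
Next $158,000 at 27% = $42,660.00
Remaining $18,750 at 18% = $3,375.00
Fee: $54,312.50 + $39,602.50 + $42,660.00 + $3,375.00 = $139,950.00
Referral share: 31.5% of $139,950.00 = $44,084.25; lead counsel retains $139,950.00 − $44,084.25 = $95,865.75.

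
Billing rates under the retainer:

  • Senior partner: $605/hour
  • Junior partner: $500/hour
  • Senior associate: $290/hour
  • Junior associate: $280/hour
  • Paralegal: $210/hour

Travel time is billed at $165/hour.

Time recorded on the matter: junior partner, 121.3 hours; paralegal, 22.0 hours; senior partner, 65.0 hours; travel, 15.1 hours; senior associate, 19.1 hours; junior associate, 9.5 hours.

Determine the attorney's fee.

Senior partner: 65.0 × $605 = $39,325.00
Junior partner: 121.3 × $500 = $60,650.00
Senior associate: 19.1 × $290 = $5,539.00
Junior associate: 9.5 × $280 = $2,660.00
Paralegal: 22.0 × $210 = $4,620.00
Subtotal: $39,325.00 + $60,650.00 + $5,539.00 + $2,660.00 + $4,620.00 = $112,794.00
Travel: 15.1 × $165 = $2,491.50
Total: $112,794.00 + $2,491.50 = $115,285.50

$115,285.50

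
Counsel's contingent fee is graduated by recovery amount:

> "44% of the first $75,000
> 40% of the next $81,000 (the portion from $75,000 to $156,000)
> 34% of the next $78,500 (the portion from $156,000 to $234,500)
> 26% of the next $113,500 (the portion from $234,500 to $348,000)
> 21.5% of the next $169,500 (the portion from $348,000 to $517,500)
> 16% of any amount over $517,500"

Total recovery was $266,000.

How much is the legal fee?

$100,280.00

First $75,000 at 44% = $33,000.00
Next $81,000 at 40% = $32,400.00
Next $78,500 at 34% = $26,690.00
Remaining $31,500 at 26% = $8,190.00
Fee: $33,000.00 + $32,400.00 + $26,690.00 + $8,190.00 = $100,280.00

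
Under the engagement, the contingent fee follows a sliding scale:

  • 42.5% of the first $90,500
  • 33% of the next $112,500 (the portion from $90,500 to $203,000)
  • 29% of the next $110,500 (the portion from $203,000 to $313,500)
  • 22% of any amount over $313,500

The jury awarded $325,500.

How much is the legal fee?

$110,272.50

First $90,500 at 42.5% = $38,462.50
Next $112,500 at 33% = $37,125.00
Next $110,500 at 29% = $32,045.00
Remaining $12,000 at 22% = $2,640.00
Fee: $38,462.50 + $37,125.00 + $32,045.00 + $2,640.00 = $110,272.50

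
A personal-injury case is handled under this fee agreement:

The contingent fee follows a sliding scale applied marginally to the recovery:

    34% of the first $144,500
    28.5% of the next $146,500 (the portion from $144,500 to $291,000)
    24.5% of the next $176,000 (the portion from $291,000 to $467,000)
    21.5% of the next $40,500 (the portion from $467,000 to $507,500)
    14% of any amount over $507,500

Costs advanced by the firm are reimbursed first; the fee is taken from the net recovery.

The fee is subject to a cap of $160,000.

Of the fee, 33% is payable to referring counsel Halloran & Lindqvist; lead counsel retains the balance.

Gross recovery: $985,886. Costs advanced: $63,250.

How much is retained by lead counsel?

Fee base (net of costs): $985,886 − $63,250 = $922,636
First $144,500 at 34% = $49,130.00
Next $146,500 at 28.5% = $41,752.50
Next $176,000 at 24.5% = $43,120.00
Next $40,500 at 21.5% = $8,707.50
Remaining $415,136 at 14% = $58,119.04
Fee: $49,130.00 + $41,752.50 + $43,120.00 + $8,707.50 + $58,119.04 = $200,829.04
$200,829.04 exceeds the $160,000 cap, so the fee is capped at $160,000.00.
Referral share: 33% of $160,000.00 = $52,800.00; lead counsel retains $160,000.00 − $52,800.00 = $107,200.00.

$107,200.00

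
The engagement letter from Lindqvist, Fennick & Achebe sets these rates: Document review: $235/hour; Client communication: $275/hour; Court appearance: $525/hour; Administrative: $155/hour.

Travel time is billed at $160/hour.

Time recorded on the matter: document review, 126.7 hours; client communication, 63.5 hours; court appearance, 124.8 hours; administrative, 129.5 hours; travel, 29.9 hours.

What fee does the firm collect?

Document review: 126.7 × $235 = $29,774.50
Client communication: 63.5 × $275 = $17,462.50
Court appearance: 124.8 × $525 = $65,520.00
Administrative: 129.5 × $155 = $20,072.50
Subtotal: $29,774.50 + $17,462.50 + $65,520.00 + $20,072.50 = $132,829.50
Travel: 29.9 × $160 = $4,784.00
Total: $132,829.50 + $4,784.00 = $137,613.50

$137,613.50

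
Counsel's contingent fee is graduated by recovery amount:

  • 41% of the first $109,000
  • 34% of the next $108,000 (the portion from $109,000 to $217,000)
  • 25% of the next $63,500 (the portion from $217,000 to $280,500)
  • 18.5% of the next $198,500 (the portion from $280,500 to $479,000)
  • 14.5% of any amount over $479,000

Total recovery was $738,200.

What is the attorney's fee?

$171,591.50

First $109,000 at 41% = $44,690.00
Next $108,000 at 34% = $36,720.00
Next $63,500 at 25% = $15,875.00
Next $198,500 at 18.5% = $36,722.50
Remaining $259,200 at 14.5% = $37,584.00
Fee: $44,690.00 + $36,720.00 + $15,875.00 + $36,722.50 + $37,584.00 = $171,591.50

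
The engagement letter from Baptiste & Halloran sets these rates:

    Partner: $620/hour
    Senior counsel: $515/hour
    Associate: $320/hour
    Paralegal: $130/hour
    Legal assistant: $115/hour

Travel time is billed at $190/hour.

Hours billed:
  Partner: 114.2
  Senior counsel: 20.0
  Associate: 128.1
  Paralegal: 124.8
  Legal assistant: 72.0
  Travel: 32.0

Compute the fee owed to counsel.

$152,680.00

Partner: 114.2 × $620 = $70,804.00
Senior counsel: 20.0 × $515 = $10,300.00
Associate: 128.1 × $320 = $40,992.00
Paralegal: 124.8 × $130 = $16,224.00
Legal assistant: 72.0 × $115 = $8,280.00
Subtotal: $70,804.00 + $10,300.00 + $40,992.00 + $16,224.00 + $8,280.00 = $146,600.00
Travel: 32.0 × $190 = $6,080.00
Total: $146,600.00 + $6,080.00 = $152,680.00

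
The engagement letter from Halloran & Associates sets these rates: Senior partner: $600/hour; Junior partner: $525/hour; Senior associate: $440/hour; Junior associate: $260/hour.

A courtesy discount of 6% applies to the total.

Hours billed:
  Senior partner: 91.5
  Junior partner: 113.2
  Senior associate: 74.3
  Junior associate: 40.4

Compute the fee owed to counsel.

Senior partner: 91.5 × $600 = $54,900.00
Junior partner: 113.2 × $525 = $59,430.00
Senior associate: 74.3 × $440 = $32,692.00
Junior associate: 40.4 × $260 = $10,504.00
Subtotal: $157,526.00
Less 6% discount: −$9,451.56
Total: $157,526.00 − $9,451.56 = $148,074.44

$148,074.44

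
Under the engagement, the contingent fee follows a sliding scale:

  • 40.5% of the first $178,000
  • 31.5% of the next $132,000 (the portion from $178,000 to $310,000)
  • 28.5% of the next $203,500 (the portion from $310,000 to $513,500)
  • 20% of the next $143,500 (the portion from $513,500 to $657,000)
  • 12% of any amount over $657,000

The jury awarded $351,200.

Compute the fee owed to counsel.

$125,412.00

First $178,000 at 40.5% = $72,090.00
Next $132,000 at 31.5% = $41,580.00
Remaining $41,200 at 28.5% = $11,742.00
Fee: $72,090.00 + $41,580.00 + $11,742.00 = $125,412.00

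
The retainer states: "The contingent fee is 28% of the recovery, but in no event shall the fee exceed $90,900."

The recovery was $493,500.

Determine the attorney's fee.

$90,900.00

28% of $493,500 = $138,180.00
That exceeds the $90,900 cap, so the fee is capped at $90,900.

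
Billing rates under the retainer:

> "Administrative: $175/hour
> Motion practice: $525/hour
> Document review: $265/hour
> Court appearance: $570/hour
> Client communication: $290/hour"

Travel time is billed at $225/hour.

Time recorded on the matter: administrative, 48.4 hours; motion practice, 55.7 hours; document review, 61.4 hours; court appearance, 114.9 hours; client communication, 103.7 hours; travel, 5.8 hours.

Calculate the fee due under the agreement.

Administrative: 48.4 × $175 = $8,470.00
Motion practice: 55.7 × $525 = $29,242.50
Document review: 61.4 × $265 = $16,271.00
Court appearance: 114.9 × $570 = $65,493.00
Client communication: 103.7 × $290 = $30,073.00
Subtotal: $8,470.00 + $29,242.50 + $16,271.00 + $65,493.00 + $30,073.00 = $149,549.50
Travel: 5.8 × $225 = $1,305.00
Total: $149,549.50 + $1,305.00 = $150,854.50

$150,854.50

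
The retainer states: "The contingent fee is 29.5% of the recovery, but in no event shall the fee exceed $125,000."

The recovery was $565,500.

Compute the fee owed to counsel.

$125,000.00

29.5% of $565,500 = $166,822.50
That exceeds the $125,000 cap, so the fee is capped at $125,000.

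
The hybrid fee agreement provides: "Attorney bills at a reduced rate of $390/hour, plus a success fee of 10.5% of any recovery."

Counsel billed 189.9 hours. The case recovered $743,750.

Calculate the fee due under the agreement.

$152,154.75

Hourly: 189.9 × $390 = $74,061.00
Success fee: 10.5% of $743,750 = $78,093.75
Total: $74,061.00 + $78,093.75 = $152,154.75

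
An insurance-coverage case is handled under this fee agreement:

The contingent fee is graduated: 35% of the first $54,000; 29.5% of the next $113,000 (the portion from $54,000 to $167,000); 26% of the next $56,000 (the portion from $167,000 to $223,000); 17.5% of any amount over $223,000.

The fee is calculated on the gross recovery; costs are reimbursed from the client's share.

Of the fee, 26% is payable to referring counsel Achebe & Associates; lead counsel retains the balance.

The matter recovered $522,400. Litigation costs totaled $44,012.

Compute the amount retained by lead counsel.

$88,200.60

Fee base is the gross recovery, $522,400; costs are reimbursed separately.
First $54,000 at 35% = $18,900.00
Next $113,000 at 29.5% = $33,335.00
Next $56,000 at 26% = $14,560.00
Remaining $299,400 at 17.5% = $52,395.00
Fee: $18,900.00 + $33,335.00 + $14,560.00 + $52,395.00 = $119,190.00
Referral share: 26% of $119,190.00 = $30,989.40; lead counsel retains $119,190.00 − $30,989.40 = $88,200.60.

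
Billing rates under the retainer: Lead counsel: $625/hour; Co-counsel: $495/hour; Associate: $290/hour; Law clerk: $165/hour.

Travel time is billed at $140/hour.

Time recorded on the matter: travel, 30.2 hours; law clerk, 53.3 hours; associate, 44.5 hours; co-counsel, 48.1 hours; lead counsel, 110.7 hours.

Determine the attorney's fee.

$118,924.50

Lead counsel: 110.7 × $625 = $69,187.50
Co-counsel: 48.1 × $495 = $23,809.50
Associate: 44.5 × $290 = $12,905.00
Law clerk: 53.3 × $165 = $8,794.50
Subtotal: $69,187.50 + $23,809.50 + $12,905.00 + $8,794.50 = $114,696.50
Travel: 30.2 × $140 = $4,228.00
Total: $114,696.50 + $4,228.00 = $118,924.50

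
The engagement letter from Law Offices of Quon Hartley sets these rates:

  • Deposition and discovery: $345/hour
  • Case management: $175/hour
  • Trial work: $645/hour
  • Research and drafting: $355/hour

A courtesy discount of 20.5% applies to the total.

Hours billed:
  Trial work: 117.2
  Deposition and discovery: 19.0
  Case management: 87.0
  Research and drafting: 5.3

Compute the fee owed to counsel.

$78,908.12

Deposition and discovery: 19.0 × $345 = $6,555.00
Case management: 87.0 × $175 = $15,225.00
Trial work: 117.2 × $645 = $75,594.00
Research and drafting: 5.3 × $355 = $1,881.50
Subtotal: $99,255.50
Less 20.5% discount: −$20,347.38
Total: $99,255.50 − $20,347.38 = $78,908.12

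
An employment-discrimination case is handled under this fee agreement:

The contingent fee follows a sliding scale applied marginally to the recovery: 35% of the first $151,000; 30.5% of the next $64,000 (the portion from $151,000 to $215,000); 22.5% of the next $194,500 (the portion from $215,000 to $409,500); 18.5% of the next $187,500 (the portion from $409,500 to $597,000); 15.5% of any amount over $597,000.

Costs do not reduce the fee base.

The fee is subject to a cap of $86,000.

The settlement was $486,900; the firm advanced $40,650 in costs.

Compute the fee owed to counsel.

$86,000.00

Fee base is the gross recovery, $486,900; costs are reimbursed separately.
First $151,000 at 35% = $52,850.00
Next $64,000 at 30.5% = $19,520.00
Next $194,500 at 22.5% = $43,762.50
Remaining $77,400 at 18.5% = $14,319.00
Fee: $52,850.00 + $19,520.00 + $43,762.50 + $14,319.00 = $130,451.50
$130,451.50 exceeds the $86,000 cap, so the fee is capped at $86,000.00.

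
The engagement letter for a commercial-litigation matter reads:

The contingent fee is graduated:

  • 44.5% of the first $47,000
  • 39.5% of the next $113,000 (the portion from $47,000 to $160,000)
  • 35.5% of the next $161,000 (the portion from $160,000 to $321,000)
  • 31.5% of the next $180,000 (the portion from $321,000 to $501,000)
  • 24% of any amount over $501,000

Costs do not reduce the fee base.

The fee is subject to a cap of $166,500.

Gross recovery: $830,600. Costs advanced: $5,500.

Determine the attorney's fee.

Fee base is the gross recovery, $830,600; costs are reimbursed separately.
First $47,000 at 44.5% = $20,915.00
Next $113,000 at 39.5% = $44,635.00
Next $161,000 at 35.5% = $57,155.00
Next $180,000 at 31.5% = $56,700.00
Remaining $329,600 at 24% = $79,104.00
Fee: $20,915.00 + $44,635.00 + $57,155.00 + $56,700.00 + $79,104.00 = $258,509.00
$258,509.00 exceeds the $166,500 cap, so the fee is capped at $166,500.00.

$166,500.00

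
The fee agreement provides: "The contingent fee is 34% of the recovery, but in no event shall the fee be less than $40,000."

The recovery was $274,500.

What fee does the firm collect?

$93,330.00

34% of $274,500 = $93,330.00
That exceeds the $40,000 minimum.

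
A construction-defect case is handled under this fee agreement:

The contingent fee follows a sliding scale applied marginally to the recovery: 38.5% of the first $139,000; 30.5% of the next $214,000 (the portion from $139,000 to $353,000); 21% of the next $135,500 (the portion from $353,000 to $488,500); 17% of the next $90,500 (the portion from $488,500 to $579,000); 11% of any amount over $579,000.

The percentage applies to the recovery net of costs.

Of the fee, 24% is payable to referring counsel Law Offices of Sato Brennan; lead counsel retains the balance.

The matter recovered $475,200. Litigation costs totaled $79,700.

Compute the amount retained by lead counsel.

$97,059.60

Fee base (net of costs): $475,200 − $79,700 = $395,500
First $139,000 at 38.5% = $53,515.00
Next $214,000 at 30.5% = $65,270.00
Remaining $42,500 at 21% = $8,925.00
Fee: $53,515.00 + $65,270.00 + $8,925.00 = $127,710.00
Referral share: 24% of $127,710.00 = $30,650.40; lead counsel retains $127,710.00 − $30,650.40 = $97,059.60.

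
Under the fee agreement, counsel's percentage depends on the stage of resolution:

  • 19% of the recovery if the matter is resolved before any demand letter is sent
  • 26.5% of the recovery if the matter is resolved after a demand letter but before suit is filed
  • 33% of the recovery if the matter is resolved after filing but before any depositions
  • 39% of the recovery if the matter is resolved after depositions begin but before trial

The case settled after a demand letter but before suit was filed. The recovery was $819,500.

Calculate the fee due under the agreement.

$217,167.50

The matter settled after a demand letter but before suit was filed, so the 26.5% rate applies.
$819,500 × 26.5% = $217,167.50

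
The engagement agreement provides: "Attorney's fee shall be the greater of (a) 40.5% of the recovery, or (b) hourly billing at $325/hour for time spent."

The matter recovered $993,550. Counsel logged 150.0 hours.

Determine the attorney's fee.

$402,387.75

(a) 40.5% of $993,550 = $402,387.75
(b) 150.0 × $325 = $48,750.00
The greater is (a): $402,387.75.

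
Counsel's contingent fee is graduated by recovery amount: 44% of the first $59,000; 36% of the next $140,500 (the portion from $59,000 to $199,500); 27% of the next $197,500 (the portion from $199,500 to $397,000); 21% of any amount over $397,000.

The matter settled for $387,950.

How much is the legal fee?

$127,421.50

First $59,000 at 44% = $25,960.00
Next $140,500 at 36% = $50,580.00
Remaining $188,450 at 27% = $50,881.50
Fee: $25,960.00 + $50,580.00 + $50,881.50 = $127,421.50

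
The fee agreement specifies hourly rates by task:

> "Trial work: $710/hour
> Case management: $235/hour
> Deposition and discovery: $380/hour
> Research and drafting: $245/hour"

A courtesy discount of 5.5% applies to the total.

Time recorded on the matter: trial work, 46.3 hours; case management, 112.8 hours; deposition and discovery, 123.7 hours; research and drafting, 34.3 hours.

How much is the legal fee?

Trial work: 46.3 × $710 = $32,873.00
Case management: 112.8 × $235 = $26,508.00
Deposition and discovery: 123.7 × $380 = $47,006.00
Research and drafting: 34.3 × $245 = $8,403.50
Subtotal: $114,790.50
Less 5.5% discount: −$6,313.48
Total: $114,790.50 − $6,313.48 = $108,477.02

$108,477.02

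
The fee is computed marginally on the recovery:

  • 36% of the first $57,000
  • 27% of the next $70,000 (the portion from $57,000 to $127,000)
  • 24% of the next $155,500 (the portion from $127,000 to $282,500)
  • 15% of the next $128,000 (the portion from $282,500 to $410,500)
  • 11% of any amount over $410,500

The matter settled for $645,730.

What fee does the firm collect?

$121,815.30

First $57,000 at 36% = $20,520.00
Next $70,000 at 27% = $18,900.00
Next $155,500 at 24% = $37,320.00
Next $128,000 at 15% = $19,200.00
Remaining $235,230 at 11% = $25,875.30
Fee: $20,520.00 + $18,900.00 + $37,320.00 + $19,200.00 + $25,875.30 = $121,815.30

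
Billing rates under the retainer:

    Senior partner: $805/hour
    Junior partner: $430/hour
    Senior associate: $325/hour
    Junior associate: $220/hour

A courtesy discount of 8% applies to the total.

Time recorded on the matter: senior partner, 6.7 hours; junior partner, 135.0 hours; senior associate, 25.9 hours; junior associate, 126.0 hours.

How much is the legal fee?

Senior partner: 6.7 × $805 = $5,393.50
Junior partner: 135.0 × $430 = $58,050.00
Senior associate: 25.9 × $325 = $8,417.50
Junior associate: 126.0 × $220 = $27,720.00
Subtotal: $99,581.00
Less 8% discount: −$7,966.48
Total: $99,581.00 − $7,966.48 = $91,614.52

$91,614.52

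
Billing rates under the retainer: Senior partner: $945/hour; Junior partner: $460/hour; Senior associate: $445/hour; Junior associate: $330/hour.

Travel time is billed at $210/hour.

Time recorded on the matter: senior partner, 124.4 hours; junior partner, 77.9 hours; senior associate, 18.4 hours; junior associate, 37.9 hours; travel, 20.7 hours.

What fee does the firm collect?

Senior partner: 124.4 × $945 = $117,558.00
Junior partner: 77.9 × $460 = $35,834.00
Senior associate: 18.4 × $445 = $8,188.00
Junior associate: 37.9 × $330 = $12,507.00
Subtotal: $117,558.00 + $35,834.00 + $8,188.00 + $12,507.00 = $174,087.00
Travel: 20.7 × $210 = $4,347.00
Total: $174,087.00 + $4,347.00 = $178,434.00

$178,434.00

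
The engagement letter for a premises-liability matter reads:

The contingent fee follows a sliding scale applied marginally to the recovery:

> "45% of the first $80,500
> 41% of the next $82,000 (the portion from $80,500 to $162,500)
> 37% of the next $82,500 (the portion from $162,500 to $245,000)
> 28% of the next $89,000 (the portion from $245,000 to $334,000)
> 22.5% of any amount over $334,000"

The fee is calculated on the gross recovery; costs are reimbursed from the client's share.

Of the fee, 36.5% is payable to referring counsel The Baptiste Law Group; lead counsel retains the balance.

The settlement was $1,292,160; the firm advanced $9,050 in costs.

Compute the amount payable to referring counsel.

$124,419.74

Fee base is the gross recovery, $1,292,160; costs are reimbursed separately.
First $80,500 at 45% = $36,225.00
Next $82,000 at 41% = $33,620.00
Next $82,500 at 37% = $30,525.00
Next $89,000 at 28% = $24,920.00
Remaining $958,160 at 22.5% = $215,586.00
Fee: $36,225.00 + $33,620.00 + $30,525.00 + $24,920.00 + $215,586.00 = $340,876.00
Referral share: 36.5% of $340,876.00 = $124,419.74; lead counsel retains $340,876.00 − $124,419.74 = $216,456.26.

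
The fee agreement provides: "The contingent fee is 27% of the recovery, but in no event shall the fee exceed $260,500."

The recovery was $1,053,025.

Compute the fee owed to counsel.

27% of $1,053,025 = $284,316.75
That exceeds the $260,500 cap, so the fee is capped at $260,500.

$260,500.00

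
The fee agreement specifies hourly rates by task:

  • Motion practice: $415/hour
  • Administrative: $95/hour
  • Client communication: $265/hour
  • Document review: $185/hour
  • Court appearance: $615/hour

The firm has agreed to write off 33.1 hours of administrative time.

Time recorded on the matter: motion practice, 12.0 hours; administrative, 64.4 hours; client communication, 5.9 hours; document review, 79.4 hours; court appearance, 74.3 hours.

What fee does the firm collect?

$69,900.50

Motion practice: 12.0 × $415 = $4,980.00
Administrative: 64.4 × $95 = $6,118.00
Client communication: 5.9 × $265 = $1,563.50
Document review: 79.4 × $185 = $14,689.00
Court appearance: 74.3 × $615 = $45,694.50
Subtotal: $73,045.00
Write-off: 33.1 × $95 = $3,144.50
Total: $73,045.00 − $3,144.50 = $69,900.50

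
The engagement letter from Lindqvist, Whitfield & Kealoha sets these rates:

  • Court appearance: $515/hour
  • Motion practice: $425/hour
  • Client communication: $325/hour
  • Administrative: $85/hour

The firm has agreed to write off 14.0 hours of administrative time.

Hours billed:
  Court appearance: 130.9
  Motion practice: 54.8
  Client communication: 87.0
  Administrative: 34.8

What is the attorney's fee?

Court appearance: 130.9 × $515 = $67,413.50
Motion practice: 54.8 × $425 = $23,290.00
Client communication: 87.0 × $325 = $28,275.00
Administrative: 34.8 × $85 = $2,958.00
Subtotal: $121,936.50
Write-off: 14.0 × $85 = $1,190.00
Total: $121,936.50 − $1,190.00 = $120,746.50

$120,746.50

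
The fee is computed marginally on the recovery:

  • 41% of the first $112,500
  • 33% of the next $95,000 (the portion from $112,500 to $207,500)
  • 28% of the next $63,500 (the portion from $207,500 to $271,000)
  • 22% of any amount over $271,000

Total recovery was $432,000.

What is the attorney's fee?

First $112,500 at 41% = $46,125.00
Next $95,000 at 33% = $31,350.00
Next $63,500 at 28% = $17,780.00
Remaining $161,000 at 22% = $35,420.00
Fee: $46,125.00 + $31,350.00 + $17,780.00 + $35,420.00 = $130,675.00

$130,675.00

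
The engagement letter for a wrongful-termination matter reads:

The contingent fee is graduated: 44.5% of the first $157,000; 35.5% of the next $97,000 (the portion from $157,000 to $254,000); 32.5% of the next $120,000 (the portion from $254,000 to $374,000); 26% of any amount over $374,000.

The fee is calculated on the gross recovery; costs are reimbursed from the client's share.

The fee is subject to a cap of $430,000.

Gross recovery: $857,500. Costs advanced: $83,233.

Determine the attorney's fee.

$269,010.00

Fee base is the gross recovery, $857,500; costs are reimbursed separately.
First $157,000 at 44.5% = $69,865.00
Next $97,000 at 35.5% = $34,435.00
Next $120,000 at 32.5% = $39,000.00
Remaining $483,500 at 26% = $125,710.00
Fee: $69,865.00 + $34,435.00 + $39,000.00 + $125,710.00 = $269,010.00
$269,010.00 is under the $430,000 cap.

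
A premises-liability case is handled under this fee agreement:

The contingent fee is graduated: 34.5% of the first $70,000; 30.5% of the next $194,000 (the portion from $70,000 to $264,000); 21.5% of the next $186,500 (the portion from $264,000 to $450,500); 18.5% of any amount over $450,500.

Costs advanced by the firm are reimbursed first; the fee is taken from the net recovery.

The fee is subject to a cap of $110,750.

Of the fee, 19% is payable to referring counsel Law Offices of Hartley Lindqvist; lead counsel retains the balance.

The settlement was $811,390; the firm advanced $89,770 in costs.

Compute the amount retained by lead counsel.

Fee base (net of costs): $811,390 − $89,770 = $721,620
First $70,000 at 34.5% = $24,150.00
Next $194,000 at 30.5% = $59,170.00
Next $186,500 at 21.5% = $40,097.50
Remaining $271,120 at 18.5% = $50,157.20
Fee: $24,150.00 + $59,170.00 + $40,097.50 + $50,157.20 = $173,574.70
$173,574.70 exceeds the $110,750 cap, so the fee is capped at $110,750.00.
Referral share: 19% of $110,750.00 = $21,042.50; lead counsel retains $110,750.00 − $21,042.50 = $89,707.50.

$89,707.50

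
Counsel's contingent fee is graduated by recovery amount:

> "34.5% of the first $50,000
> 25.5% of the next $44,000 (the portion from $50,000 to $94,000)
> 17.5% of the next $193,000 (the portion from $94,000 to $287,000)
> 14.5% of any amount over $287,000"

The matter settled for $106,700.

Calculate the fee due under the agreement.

First $50,000 at 34.5% = $17,250.00
Next $44,000 at 25.5% = $11,220.00
Remaining $12,700 at 17.5% = $2,222.50
Fee: $17,250.00 + $11,220.00 + $2,222.50 = $30,692.50

$30,692.50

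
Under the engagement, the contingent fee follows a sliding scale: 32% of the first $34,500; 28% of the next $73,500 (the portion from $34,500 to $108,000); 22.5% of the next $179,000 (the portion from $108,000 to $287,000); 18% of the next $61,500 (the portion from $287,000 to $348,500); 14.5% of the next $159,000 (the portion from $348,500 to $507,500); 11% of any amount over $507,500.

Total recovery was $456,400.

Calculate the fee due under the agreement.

First $34,500 at 32% = $11,040.00
Next $73,500 at 28% = $20,580.00
Next $179,000 at 22.5% = $40,275.00
Next $61,500 at 18% = $11,070.00
Remaining $107,900 at 14.5% = $15,645.50
Fee: $11,040.00 + $20,580.00 + $40,275.00 + $11,070.00 + $15,645.50 = $98,610.50

$98,610.50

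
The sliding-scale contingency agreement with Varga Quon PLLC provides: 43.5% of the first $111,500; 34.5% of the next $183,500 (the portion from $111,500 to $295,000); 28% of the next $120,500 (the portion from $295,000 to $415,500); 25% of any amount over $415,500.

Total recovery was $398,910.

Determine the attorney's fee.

First $111,500 at 43.5% = $48,502.50
Next $183,500 at 34.5% = $63,307.50
Remaining $103,910 at 28% = $29,094.80
Fee: $48,502.50 + $63,307.50 + $29,094.80 = $140,904.80

$140,904.80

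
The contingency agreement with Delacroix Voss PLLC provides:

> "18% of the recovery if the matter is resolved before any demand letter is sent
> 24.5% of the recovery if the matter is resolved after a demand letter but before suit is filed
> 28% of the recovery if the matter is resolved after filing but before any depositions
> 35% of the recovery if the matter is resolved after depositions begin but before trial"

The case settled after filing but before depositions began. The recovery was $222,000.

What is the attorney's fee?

$62,160.00

The matter settled after filing but before depositions began, so the 28% rate applies.
$222,000 × 28% = $62,160.00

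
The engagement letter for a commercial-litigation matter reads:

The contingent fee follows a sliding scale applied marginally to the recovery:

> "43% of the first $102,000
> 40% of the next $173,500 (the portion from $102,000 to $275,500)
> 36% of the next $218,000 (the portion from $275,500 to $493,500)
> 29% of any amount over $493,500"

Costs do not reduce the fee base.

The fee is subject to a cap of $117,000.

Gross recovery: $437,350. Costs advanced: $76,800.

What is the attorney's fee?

Fee base is the gross recovery, $437,350; costs are reimbursed separately.
First $102,000 at 43% = $43,860.00
Next $173,500 at 40% = $69,400.00
Remaining $161,850 at 36% = $58,266.00
Fee: $43,860.00 + $69,400.00 + $58,266.00 = $171,526.00
$171,526.00 exceeds the $117,000 cap, so the fee is capped at $117,000.00.

$117,000.00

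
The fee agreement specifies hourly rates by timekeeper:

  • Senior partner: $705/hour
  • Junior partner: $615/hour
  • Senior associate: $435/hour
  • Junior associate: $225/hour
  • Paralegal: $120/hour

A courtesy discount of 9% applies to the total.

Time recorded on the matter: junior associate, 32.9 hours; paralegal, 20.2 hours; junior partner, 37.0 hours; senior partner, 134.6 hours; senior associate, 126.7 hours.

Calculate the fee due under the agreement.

$166,155.99

Senior partner: 134.6 × $705 = $94,893.00
Junior partner: 37.0 × $615 = $22,755.00
Senior associate: 126.7 × $435 = $55,114.50
Junior associate: 32.9 × $225 = $7,402.50
Paralegal: 20.2 × $120 = $2,424.00
Subtotal: $182,589.00
Less 9% discount: −$16,433.01
Total: $182,589.00 − $16,433.01 = $166,155.99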